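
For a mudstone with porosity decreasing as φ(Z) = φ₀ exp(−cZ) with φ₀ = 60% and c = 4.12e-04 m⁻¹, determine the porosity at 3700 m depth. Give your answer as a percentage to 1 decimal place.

13.1%

Working in km (1 km = 1000 m; c in km⁻¹ = c in m⁻¹ × 1000):
φ = φ₀·exp(−c·Z) = 0.6 × exp(−0.412 × 3.7) = 0.6 × exp(−1.524)
  = 0.6 × 0.2178 = 0.1307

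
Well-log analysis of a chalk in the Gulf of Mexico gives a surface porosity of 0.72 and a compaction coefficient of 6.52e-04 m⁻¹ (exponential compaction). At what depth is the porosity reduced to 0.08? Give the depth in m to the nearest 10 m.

Working in km (1 km = 1000 m; k in km⁻¹ = k in m⁻¹ × 1000):
Invert Athy's law: d = ln(n₀/n) / k
d = ln(0.72/0.08) / 0.652 = ln(9) / 0.652 = 2.1972 / 0.652 = 3.370 km

3370 m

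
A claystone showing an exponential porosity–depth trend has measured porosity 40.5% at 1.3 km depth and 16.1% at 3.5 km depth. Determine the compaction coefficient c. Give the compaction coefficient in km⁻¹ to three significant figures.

Athy: φ(d) = φ₀ e^(−cd) ⇒ φ₁/φ₂ = e^{c(d₂−d₁)} ⇒ c = ln(φ₁/φ₂)/(d₂−d₁)
c = ln(0.405/0.161) / (3.5 − 1.3) = ln(2.516) / 2.2 = 0.9225 / 2.2 = 0.4193 km⁻¹

0.419 km⁻¹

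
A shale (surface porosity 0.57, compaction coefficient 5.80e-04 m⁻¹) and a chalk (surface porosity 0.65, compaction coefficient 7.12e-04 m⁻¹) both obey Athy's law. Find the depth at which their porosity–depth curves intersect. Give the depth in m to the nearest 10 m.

990 m

Working in km (1 km = 1000 m; c in km⁻¹ = c in m⁻¹ × 1000):
Set n₀ₐ e^(−cₐz) = n₀ᵦ e^(−cᵦz) ⇒ ln(n₀ₐ/n₀ᵦ) = (cₐ − cᵦ)·z
z = ln(0.57/0.65) / (0.58 − 0.712) = -0.1313 / -0.132 = 0.995 km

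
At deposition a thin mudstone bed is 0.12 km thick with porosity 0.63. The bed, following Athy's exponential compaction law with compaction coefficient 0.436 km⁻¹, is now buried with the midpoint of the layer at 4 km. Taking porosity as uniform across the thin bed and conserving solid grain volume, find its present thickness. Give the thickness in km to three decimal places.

0.050 km

Porosity at 4 km: phi = 0.63·exp(−0.436×4) = 0.1101
Solid-volume conservation: h(1−phi) = h₀(1−phi₀) ⇒ h = h₀·(1−phi₀)/(1−phi)
h = 0.12 × (1 − 0.63)/(1 − 0.1101) = 0.12 × 0.4158 = 0.0499 km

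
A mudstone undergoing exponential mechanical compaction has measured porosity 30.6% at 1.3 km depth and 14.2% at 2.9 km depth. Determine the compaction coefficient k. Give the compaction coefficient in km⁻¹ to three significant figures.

Athy: n(z) = n₀ e^(−kz) ⇒ n₁/n₂ = e^{k(z₂−z₁)} ⇒ k = ln(n₁/n₂)/(z₂−z₁)
k = ln(0.306/0.142) / (2.9 − 1.3) = ln(2.155) / 1.6 = 0.7678 / 1.6 = 0.4798 km⁻¹

0.480 km⁻¹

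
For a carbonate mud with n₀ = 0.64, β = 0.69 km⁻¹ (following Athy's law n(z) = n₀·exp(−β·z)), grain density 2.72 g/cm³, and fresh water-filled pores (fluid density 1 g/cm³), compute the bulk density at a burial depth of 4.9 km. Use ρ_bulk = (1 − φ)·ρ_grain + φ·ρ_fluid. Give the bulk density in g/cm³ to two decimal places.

Porosity at depth: n = 0.64·exp(−0.69×4.9) = 0.64×0.0340 = 0.0218
Bulk density: ρ_b = (1−n)ρ_g + n·ρ_f = 0.9782×2.72 + 0.0218×1
       = 2.661 + 0.022 = 2.683 g/cm³

2.68 g/cm³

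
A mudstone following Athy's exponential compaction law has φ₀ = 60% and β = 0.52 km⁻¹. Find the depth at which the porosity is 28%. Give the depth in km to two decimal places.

1.47 km

Invert Athy's law: d = ln(φ₀/φ) / β
d = ln(0.6/0.28) / 0.52 = ln(2.143) / 0.52 = 0.7621 / 0.52 = 1.466 km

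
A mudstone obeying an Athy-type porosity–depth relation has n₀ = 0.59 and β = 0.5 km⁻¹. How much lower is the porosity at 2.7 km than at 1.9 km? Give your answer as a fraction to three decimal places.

0.075

n(1.9) = 0.59·e^(−0.5×1.9) = 0.2282
n(2.7) = 0.59·e^(−0.5×2.7) = 0.1530
Δn = 0.2282 − 0.1530 = 0.0752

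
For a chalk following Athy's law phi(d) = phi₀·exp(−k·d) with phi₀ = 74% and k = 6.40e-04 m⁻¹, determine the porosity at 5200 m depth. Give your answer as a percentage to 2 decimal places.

2.65%

Working in km (1 km = 1000 m; k in km⁻¹ = k in m⁻¹ × 1000):
phi = phi₀·exp(−k·d) = 0.74 × exp(−0.64 × 5.2) = 0.74 × exp(−3.328)
  = 0.74 × 0.0359 = 0.0265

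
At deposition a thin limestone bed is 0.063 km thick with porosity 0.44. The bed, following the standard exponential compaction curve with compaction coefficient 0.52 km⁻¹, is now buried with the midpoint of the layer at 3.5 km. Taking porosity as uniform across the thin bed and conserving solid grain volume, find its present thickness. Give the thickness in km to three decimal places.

Porosity at 3.5 km: phi = 0.44·exp(−0.52×3.5) = 0.0713
Solid-volume conservation: h(1−phi) = h₀(1−phi₀) ⇒ h = h₀·(1−phi₀)/(1−phi)
h = 0.063 × (1 − 0.44)/(1 − 0.0713) = 0.063 × 0.6030 = 0.0380 km

0.038 km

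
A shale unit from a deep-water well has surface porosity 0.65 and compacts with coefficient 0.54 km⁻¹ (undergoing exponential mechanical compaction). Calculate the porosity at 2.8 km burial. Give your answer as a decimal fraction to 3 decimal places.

0.143

phi = phi₀·exp(−β·z) = 0.65 × exp(−0.54 × 2.8) = 0.65 × exp(−1.512)
  = 0.65 × 0.2205 = 0.1433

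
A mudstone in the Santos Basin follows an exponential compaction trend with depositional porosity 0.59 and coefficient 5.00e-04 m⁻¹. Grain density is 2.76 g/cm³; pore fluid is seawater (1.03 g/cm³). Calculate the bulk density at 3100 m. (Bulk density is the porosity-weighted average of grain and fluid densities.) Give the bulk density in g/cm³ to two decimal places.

Working in km (1 km = 1000 m; β in km⁻¹ = β in m⁻¹ × 1000):
Porosity at depth: n = 0.59·exp(−0.5×3.1) = 0.59×0.2122 = 0.1252
Bulk density: ρ_b = (1−n)ρ_g + n·ρ_f = 0.8748×2.76 + 0.1252×1.03
       = 2.414 + 0.129 = 2.543 g/cm³

2.54 g/cm³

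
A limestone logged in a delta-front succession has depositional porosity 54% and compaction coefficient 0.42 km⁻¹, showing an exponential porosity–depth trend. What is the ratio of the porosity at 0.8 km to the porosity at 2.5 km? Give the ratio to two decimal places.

2.04

n(d₁)/n(d₂) = e^(−k·d₁)/e^(−k·d₂) = e^{k(d₂−d₁)}
= exp(0.42 × 1.7) = exp(0.714) = 2.0421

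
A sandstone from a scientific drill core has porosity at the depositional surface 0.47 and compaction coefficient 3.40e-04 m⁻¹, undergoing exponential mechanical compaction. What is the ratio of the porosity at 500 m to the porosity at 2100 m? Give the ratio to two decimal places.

Working in km (1 km = 1000 m; c in km⁻¹ = c in m⁻¹ × 1000):
φ(z₁)/φ(z₂) = e^(−c·z₁)/e^(−c·z₂) = e^{c(z₂−z₁)}
= exp(0.34 × 1.6) = exp(0.544) = 1.7229

1.72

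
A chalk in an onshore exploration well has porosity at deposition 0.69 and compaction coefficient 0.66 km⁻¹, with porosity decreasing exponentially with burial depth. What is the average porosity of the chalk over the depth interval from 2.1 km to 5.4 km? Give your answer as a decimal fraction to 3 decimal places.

⟨n⟩ = (1/(z₂−z₁)) ∫ n₀ e^(−βz) dz = n₀·(e^(−β·z₁) − e^(−β·z₂)) / (β·(z₂−z₁))
e^(−0.66×2.1) = 0.2501; e^(−0.66×5.4) = 0.0283
⟨n⟩ = 0.69 × (0.2501 − 0.0283) / (0.66 × 3.3) = 0.69 × 0.1018 = 0.0703

0.070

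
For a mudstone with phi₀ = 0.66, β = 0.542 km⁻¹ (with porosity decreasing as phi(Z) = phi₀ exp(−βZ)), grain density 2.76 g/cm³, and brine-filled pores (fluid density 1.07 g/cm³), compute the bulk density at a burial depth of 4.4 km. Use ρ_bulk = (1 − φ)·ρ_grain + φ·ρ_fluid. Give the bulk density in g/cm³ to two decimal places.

2.66 g/cm³

Porosity at depth: phi = 0.66·exp(−0.542×4.4) = 0.66×0.0921 = 0.0608
Bulk density: ρ_b = (1−phi)ρ_g + phi·ρ_f = 0.9392×2.76 + 0.0608×1.07
       = 2.592 + 0.065 = 2.657 g/cm³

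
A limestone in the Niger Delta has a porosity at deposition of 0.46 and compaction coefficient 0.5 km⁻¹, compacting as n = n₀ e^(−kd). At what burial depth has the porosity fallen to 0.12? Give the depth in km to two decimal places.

2.69 km

Invert Athy's law: d = ln(n₀/n) / k
d = ln(0.46/0.12) / 0.5 = ln(3.833) / 0.5 = 1.3437 / 0.5 = 2.687 km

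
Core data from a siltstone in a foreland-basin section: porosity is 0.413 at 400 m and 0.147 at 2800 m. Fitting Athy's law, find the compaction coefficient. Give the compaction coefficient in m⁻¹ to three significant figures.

Working in km (1 km = 1000 m; k in km⁻¹ = k in m⁻¹ × 1000):
Athy: phi(z) = phi₀ e^(−kz) ⇒ phi₁/phi₂ = e^{k(z₂−z₁)} ⇒ k = ln(phi₁/phi₂)/(z₂−z₁)
k = ln(0.413/0.147) / (2.8 − 0.4) = ln(2.81) / 2.4 = 1.0330 / 2.4 = 0.4304 km⁻¹

0.000430 m⁻¹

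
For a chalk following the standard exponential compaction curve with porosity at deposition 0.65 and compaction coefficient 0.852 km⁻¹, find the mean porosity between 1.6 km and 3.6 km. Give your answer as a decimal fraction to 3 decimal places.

⟨phi⟩ = (1/(z₂−z₁)) ∫ phi₀ e^(−kz) dz = phi₀·(e^(−k·z₁) − e^(−k·z₂)) / (k·(z₂−z₁))
e^(−0.852×1.6) = 0.2558; e^(−0.852×3.6) = 0.0466
⟨phi⟩ = 0.65 × (0.2558 − 0.0466) / (0.852 × 2) = 0.65 × 0.1228 = 0.0798

0.080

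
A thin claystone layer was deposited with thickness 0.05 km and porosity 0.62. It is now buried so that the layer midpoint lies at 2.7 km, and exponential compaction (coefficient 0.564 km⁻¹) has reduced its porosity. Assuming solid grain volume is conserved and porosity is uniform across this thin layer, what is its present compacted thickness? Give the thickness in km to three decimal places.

0.022 km

Porosity at 2.7 km: n = 0.62·exp(−0.564×2.7) = 0.1352
Solid-volume conservation: h(1−n) = h₀(1−n₀) ⇒ h = h₀·(1−n₀)/(1−n)
h = 0.05 × (1 − 0.62)/(1 − 0.1352) = 0.05 × 0.4394 = 0.0220 km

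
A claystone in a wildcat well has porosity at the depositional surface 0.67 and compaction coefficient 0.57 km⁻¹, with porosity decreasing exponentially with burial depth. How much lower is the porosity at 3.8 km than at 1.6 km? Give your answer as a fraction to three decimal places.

phi(1.6) = 0.67·e^(−0.57×1.6) = 0.2692
phi(3.8) = 0.67·e^(−0.57×3.8) = 0.0768
Δphi = 0.2692 − 0.0768 = 0.1923

0.192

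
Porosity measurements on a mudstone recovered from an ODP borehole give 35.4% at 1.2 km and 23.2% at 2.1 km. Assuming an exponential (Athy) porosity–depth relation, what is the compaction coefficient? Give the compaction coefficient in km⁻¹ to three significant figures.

Athy: phi(d) = phi₀ e^(−kd) ⇒ phi₁/phi₂ = e^{k(d₂−d₁)} ⇒ k = ln(phi₁/phi₂)/(d₂−d₁)
k = ln(0.354/0.232) / (2.1 − 1.2) = ln(1.526) / 0.9 = 0.4226 / 0.9 = 0.4695 km⁻¹

0.470 km⁻¹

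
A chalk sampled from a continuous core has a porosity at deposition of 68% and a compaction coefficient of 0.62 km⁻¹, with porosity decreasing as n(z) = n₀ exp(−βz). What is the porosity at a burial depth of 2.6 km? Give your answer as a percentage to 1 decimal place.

n = n₀·exp(−β·z) = 0.68 × exp(−0.62 × 2.6) = 0.68 × exp(−1.612)
  = 0.68 × 0.1995 = 0.1357

13.6%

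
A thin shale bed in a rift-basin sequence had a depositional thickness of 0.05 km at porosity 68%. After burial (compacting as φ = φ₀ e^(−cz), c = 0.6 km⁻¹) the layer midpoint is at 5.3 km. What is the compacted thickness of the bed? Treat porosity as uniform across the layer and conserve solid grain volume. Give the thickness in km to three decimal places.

0.016 km

Porosity at 5.3 km: φ = 0.68·exp(−0.6×5.3) = 0.0283
Solid-volume conservation: h(1−φ) = h₀(1−φ₀) ⇒ h = h₀·(1−φ₀)/(1−φ)
h = 0.05 × (1 − 0.68)/(1 − 0.0283) = 0.05 × 0.3293 = 0.0165 km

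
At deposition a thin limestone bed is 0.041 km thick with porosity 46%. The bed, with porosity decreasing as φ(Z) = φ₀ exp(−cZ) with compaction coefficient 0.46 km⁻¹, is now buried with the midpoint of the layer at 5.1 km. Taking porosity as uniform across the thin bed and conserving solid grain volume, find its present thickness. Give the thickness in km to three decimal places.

0.023 km

Porosity at 5.1 km: φ = 0.46·exp(−0.46×5.1) = 0.0440
Solid-volume conservation: h(1−φ) = h₀(1−φ₀) ⇒ h = h₀·(1−φ₀)/(1−φ)
h = 0.041 × (1 − 0.46)/(1 − 0.0440) = 0.041 × 0.5649 = 0.0232 km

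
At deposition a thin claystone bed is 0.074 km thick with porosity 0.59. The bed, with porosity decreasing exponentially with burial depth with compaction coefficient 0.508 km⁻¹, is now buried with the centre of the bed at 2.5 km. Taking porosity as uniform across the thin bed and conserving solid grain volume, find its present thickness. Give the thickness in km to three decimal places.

0.036 km

Porosity at 2.5 km: n = 0.59·exp(−0.508×2.5) = 0.1657
Solid-volume conservation: h(1−n) = h₀(1−n₀) ⇒ h = h₀·(1−n₀)/(1−n)
h = 0.074 × (1 − 0.59)/(1 − 0.1657) = 0.074 × 0.4914 = 0.0364 km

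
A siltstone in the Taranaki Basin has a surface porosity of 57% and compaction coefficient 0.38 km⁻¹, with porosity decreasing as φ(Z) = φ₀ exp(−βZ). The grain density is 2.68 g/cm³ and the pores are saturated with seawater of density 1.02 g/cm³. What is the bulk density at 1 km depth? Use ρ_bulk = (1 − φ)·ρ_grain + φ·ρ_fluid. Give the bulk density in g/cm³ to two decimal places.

Porosity at depth: φ = 0.57·exp(−0.38×1) = 0.57×0.6839 = 0.3898
Bulk density: ρ_b = (1−φ)ρ_g + φ·ρ_f = 0.6102×2.68 + 0.3898×1.02
       = 1.635 + 0.398 = 2.033 g/cm³

2.03 g/cm³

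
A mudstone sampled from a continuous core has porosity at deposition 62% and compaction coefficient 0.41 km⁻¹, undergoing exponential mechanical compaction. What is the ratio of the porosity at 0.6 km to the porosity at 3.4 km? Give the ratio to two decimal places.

n(z₁)/n(z₂) = e^(−k·z₁)/e^(−k·z₂) = e^{k(z₂−z₁)}
= exp(0.41 × 2.8) = exp(1.148) = 3.1519

3.15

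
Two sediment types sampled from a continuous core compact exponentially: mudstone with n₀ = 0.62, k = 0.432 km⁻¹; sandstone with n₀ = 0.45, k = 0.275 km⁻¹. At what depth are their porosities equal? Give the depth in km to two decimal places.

2.04 km

Set n₀ₐ e^(−kₐd) = n₀ᵦ e^(−kᵦd) ⇒ ln(n₀ₐ/n₀ᵦ) = (kₐ − kᵦ)·d
d = ln(0.62/0.45) / (0.432 − 0.275) = 0.3205 / 0.157 = 2.041 km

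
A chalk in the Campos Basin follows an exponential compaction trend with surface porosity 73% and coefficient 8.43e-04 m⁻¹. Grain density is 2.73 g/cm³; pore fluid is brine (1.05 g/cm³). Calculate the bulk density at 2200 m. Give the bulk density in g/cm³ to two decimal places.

Working in km (1 km = 1000 m; c in km⁻¹ = c in m⁻¹ × 1000):
Porosity at depth: φ = 0.73·exp(−0.843×2.2) = 0.73×0.1565 = 0.1143
Bulk density: ρ_b = (1−φ)ρ_g + φ·ρ_f = 0.8857×2.73 + 0.1143×1.05
       = 2.418 + 0.120 = 2.538 g/cm³

2.54 g/cm³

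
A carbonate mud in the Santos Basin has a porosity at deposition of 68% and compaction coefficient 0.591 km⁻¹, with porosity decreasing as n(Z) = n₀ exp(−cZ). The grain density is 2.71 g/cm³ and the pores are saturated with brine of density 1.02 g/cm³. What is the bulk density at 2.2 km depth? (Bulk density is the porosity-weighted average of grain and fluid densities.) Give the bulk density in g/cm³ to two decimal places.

Porosity at depth: n = 0.68·exp(−0.591×2.2) = 0.68×0.2725 = 0.1853
Bulk density: ρ_b = (1−n)ρ_g + n·ρ_f = 0.8147×2.71 + 0.1853×1.02
       = 2.208 + 0.189 = 2.397 g/cm³

2.40 g/cm³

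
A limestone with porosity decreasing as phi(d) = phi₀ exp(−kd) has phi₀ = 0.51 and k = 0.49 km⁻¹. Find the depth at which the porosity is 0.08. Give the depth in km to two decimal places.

3.78 km

Invert Athy's law: d = ln(phi₀/phi) / k
d = ln(0.51/0.08) / 0.49 = ln(6.375) / 0.49 = 1.8524 / 0.49 = 3.780 km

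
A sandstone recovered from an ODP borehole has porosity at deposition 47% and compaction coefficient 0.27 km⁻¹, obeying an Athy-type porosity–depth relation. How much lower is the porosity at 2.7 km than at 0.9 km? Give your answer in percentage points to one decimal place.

14.2 percentage points

phi(0.9) = 0.47·e^(−0.27×0.9) = 0.3686
phi(2.7) = 0.47·e^(−0.27×2.7) = 0.2267
Δphi = 0.3686 − 0.2267 = 0.1419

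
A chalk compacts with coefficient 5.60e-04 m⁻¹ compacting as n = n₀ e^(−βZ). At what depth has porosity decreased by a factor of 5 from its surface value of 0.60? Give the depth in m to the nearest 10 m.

2870 m

Working in km (1 km = 1000 m; β in km⁻¹ = β in m⁻¹ × 1000):
n/n₀ = 1/5 ⇒ exp(−β·Z) = 1/5 ⇒ Z = ln(5) / β
Z = 1.6094 / 0.56 = 2.874 km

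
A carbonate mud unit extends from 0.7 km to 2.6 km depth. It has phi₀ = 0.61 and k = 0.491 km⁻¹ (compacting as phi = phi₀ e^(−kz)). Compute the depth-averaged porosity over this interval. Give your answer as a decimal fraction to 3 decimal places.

0.281

⟨phi⟩ = (1/(z₂−z₁)) ∫ phi₀ e^(−kz) dz = phi₀·(e^(−k·z₁) − e^(−k·z₂)) / (k·(z₂−z₁))
e^(−0.491×0.7) = 0.7091; e^(−0.491×2.6) = 0.2790
⟨phi⟩ = 0.61 × (0.7091 − 0.2790) / (0.491 × 1.9) = 0.61 × 0.4611 = 0.2813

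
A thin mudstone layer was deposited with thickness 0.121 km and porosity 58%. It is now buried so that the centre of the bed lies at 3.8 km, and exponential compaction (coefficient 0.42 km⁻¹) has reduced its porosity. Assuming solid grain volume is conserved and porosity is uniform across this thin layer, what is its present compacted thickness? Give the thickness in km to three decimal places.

0.058 km

Porosity at 3.8 km: φ = 0.58·exp(−0.42×3.8) = 0.1176
Solid-volume conservation: h(1−φ) = h₀(1−φ₀) ⇒ h = h₀·(1−φ₀)/(1−φ)
h = 0.121 × (1 − 0.58)/(1 − 0.1176) = 0.121 × 0.4760 = 0.0576 km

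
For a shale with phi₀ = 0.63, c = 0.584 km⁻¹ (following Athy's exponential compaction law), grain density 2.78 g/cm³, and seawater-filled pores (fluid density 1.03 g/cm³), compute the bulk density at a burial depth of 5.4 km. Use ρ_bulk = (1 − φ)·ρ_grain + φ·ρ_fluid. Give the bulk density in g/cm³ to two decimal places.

Porosity at depth: phi = 0.63·exp(−0.584×5.4) = 0.63×0.0427 = 0.0269
Bulk density: ρ_b = (1−phi)ρ_g + phi·ρ_f = 0.9731×2.78 + 0.0269×1.03
       = 2.705 + 0.028 = 2.733 g/cm³

2.73 g/cm³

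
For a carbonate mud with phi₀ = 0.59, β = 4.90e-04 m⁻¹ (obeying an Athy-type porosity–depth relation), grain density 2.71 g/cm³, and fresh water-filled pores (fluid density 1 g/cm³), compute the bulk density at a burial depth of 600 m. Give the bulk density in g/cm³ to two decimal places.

Working in km (1 km = 1000 m; β in km⁻¹ = β in m⁻¹ × 1000):
Porosity at depth: phi = 0.59·exp(−0.49×0.6) = 0.59×0.7453 = 0.4397
Bulk density: ρ_b = (1−phi)ρ_g + phi·ρ_f = 0.5603×2.71 + 0.4397×1
       = 1.518 + 0.440 = 1.958 g/cm³

1.96 g/cm³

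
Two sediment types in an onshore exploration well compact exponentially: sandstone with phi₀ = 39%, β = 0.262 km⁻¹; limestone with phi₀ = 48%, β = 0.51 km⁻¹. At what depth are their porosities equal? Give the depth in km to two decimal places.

Set phi₀ₐ e^(−βₐd) = phi₀ᵦ e^(−βᵦd) ⇒ ln(phi₀ₐ/phi₀ᵦ) = (βₐ − βᵦ)·d
d = ln(0.39/0.48) / (0.262 − 0.51) = -0.2076 / -0.248 = 0.837 km

0.84 km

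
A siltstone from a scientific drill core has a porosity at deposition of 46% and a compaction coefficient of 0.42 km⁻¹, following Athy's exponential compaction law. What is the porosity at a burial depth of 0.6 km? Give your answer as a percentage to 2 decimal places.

phi = phi₀·exp(−β·z) = 0.46 × exp(−0.42 × 0.6) = 0.46 × exp(−0.252)
  = 0.46 × 0.7772 = 0.3575

35.75%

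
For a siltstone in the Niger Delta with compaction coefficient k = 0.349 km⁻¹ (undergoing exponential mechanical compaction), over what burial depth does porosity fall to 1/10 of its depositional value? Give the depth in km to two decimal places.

n/n₀ = 1/10 ⇒ exp(−k·Z) = 1/10 ⇒ Z = ln(10) / k
Z = 2.3026 / 0.349 = 6.598 km

6.60 km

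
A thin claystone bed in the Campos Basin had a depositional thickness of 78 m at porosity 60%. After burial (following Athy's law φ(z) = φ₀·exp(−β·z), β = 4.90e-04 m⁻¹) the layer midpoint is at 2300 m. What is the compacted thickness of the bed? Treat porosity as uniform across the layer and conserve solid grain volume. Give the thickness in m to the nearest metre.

Working in km (1 km = 1000 m; β in km⁻¹ = β in m⁻¹ × 1000):
Porosity at 2.3 km: φ = 0.6·exp(−0.49×2.3) = 0.1944
Solid-volume conservation: h(1−φ) = h₀(1−φ₀) ⇒ h = h₀·(1−φ₀)/(1−φ)
h = 0.078 × (1 − 0.6)/(1 − 0.1944) = 0.078 × 0.4965 = 0.0387 km

39 m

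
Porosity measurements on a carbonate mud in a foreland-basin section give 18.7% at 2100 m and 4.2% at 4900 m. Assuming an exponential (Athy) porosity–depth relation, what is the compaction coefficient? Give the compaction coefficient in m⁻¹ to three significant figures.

Working in km (1 km = 1000 m; k in km⁻¹ = k in m⁻¹ × 1000):
Athy: n(d) = n₀ e^(−kd) ⇒ n₁/n₂ = e^{k(d₂−d₁)} ⇒ k = ln(n₁/n₂)/(d₂−d₁)
k = ln(0.187/0.042) / (4.9 − 2.1) = ln(4.452) / 2.8 = 1.4934 / 2.8 = 0.5334 km⁻¹

0.000533 m⁻¹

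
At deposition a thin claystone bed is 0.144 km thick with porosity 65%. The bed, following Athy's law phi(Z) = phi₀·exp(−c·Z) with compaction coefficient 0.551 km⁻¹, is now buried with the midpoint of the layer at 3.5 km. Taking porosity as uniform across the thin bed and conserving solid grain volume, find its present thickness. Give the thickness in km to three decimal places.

Porosity at 3.5 km: phi = 0.65·exp(−0.551×3.5) = 0.0945
Solid-volume conservation: h(1−phi) = h₀(1−phi₀) ⇒ h = h₀·(1−phi₀)/(1−phi)
h = 0.144 × (1 − 0.65)/(1 − 0.0945) = 0.144 × 0.3865 = 0.0557 km

0.056 km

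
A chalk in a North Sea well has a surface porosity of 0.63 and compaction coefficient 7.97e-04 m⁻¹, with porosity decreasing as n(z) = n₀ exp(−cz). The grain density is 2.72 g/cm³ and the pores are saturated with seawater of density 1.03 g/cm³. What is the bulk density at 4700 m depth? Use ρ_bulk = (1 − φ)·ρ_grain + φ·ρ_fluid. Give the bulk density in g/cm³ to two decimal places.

Working in km (1 km = 1000 m; c in km⁻¹ = c in m⁻¹ × 1000):
Porosity at depth: n = 0.63·exp(−0.797×4.7) = 0.63×0.0236 = 0.0149
Bulk density: ρ_b = (1−n)ρ_g + n·ρ_f = 0.9851×2.72 + 0.0149×1.03
       = 2.680 + 0.015 = 2.695 g/cm³

2.69 g/cm³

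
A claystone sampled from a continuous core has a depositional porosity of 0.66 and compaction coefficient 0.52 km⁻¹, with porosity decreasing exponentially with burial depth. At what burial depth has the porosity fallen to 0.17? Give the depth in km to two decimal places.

2.61 km

Invert Athy's law: d = ln(phi₀/phi) / k
d = ln(0.66/0.17) / 0.52 = ln(3.882) / 0.52 = 1.3564 / 0.52 = 2.609 km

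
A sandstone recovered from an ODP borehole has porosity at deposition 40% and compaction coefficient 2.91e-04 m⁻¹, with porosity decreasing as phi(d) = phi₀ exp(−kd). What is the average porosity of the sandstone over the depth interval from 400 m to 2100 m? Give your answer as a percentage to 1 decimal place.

Working in km (1 km = 1000 m; k in km⁻¹ = k in m⁻¹ × 1000):
⟨phi⟩ = (1/(d₂−d₁)) ∫ phi₀ e^(−kd) dd = phi₀·(e^(−k·d₁) − e^(−k·d₂)) / (k·(d₂−d₁))
e^(−0.291×0.4) = 0.8901; e^(−0.291×2.1) = 0.5428
⟨phi⟩ = 0.4 × (0.8901 − 0.5428) / (0.291 × 1.7) = 0.4 × 0.7022 = 0.2809

28.1%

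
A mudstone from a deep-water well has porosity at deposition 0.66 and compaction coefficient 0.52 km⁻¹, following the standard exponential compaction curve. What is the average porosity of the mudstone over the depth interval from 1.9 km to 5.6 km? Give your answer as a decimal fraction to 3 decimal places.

0.109

⟨φ⟩ = (1/(z₂−z₁)) ∫ φ₀ e^(−kz) dz = φ₀·(e^(−k·z₁) − e^(−k·z₂)) / (k·(z₂−z₁))
e^(−0.52×1.9) = 0.3723; e^(−0.52×5.6) = 0.0544
⟨φ⟩ = 0.66 × (0.3723 − 0.0544) / (0.52 × 3.7) = 0.66 × 0.1653 = 0.1091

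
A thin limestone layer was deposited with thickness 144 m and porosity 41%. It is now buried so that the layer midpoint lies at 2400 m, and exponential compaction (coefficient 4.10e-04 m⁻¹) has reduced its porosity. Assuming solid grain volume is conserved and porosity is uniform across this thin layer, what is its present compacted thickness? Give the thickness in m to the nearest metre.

Working in km (1 km = 1000 m; c in km⁻¹ = c in m⁻¹ × 1000):
Porosity at 2.4 km: φ = 0.41·exp(−0.41×2.4) = 0.1533
Solid-volume conservation: h(1−φ) = h₀(1−φ₀) ⇒ h = h₀·(1−φ₀)/(1−φ)
h = 0.144 × (1 − 0.41)/(1 − 0.1533) = 0.144 × 0.6968 = 0.1003 km

100 m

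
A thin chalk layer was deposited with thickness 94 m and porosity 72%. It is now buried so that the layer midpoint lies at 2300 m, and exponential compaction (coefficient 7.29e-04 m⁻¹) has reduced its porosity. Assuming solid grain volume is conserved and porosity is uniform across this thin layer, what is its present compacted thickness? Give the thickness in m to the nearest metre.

30 m

Working in km (1 km = 1000 m; β in km⁻¹ = β in m⁻¹ × 1000):
Porosity at 2.3 km: phi = 0.72·exp(−0.729×2.3) = 0.1346
Solid-volume conservation: h(1−phi) = h₀(1−phi₀) ⇒ h = h₀·(1−phi₀)/(1−phi)
h = 0.094 × (1 − 0.72)/(1 − 0.1346) = 0.094 × 0.3236 = 0.0304 km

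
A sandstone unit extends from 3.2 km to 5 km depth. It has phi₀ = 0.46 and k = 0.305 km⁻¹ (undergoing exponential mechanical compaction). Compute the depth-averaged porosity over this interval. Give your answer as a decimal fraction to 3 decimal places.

0.133

⟨phi⟩ = (1/(Z₂−Z₁)) ∫ phi₀ e^(−kZ) dZ = phi₀·(e^(−k·Z₁) − e^(−k·Z₂)) / (k·(Z₂−Z₁))
e^(−0.305×3.2) = 0.3768; e^(−0.305×5) = 0.2176
⟨phi⟩ = 0.46 × (0.3768 − 0.2176) / (0.305 × 1.8) = 0.46 × 0.2900 = 0.1334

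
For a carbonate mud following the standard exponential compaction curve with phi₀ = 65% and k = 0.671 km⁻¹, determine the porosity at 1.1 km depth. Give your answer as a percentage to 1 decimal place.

phi = phi₀·exp(−k·Z) = 0.65 × exp(−0.671 × 1.1) = 0.65 × exp(−0.7381)
  = 0.65 × 0.4780 = 0.3107

31.1%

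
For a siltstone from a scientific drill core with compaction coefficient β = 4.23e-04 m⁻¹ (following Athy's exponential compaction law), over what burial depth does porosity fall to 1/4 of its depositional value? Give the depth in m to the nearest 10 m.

Working in km (1 km = 1000 m; β in km⁻¹ = β in m⁻¹ × 1000):
n/n₀ = 1/4 ⇒ exp(−β·Z) = 1/4 ⇒ Z = ln(4) / β
Z = 1.3863 / 0.423 = 3.277 km

3280 m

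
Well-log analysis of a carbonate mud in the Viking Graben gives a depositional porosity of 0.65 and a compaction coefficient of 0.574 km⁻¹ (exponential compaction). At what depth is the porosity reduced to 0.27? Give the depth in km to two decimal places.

1.53 km

Invert Athy's law: z = ln(φ₀/φ) / k
z = ln(0.65/0.27) / 0.574 = ln(2.407) / 0.574 = 0.8786 / 0.574 = 1.531 km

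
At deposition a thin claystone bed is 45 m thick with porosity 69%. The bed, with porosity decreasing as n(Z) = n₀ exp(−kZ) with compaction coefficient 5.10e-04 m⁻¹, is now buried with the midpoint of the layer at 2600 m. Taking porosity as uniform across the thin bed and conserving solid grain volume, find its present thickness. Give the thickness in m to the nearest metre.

Working in km (1 km = 1000 m; k in km⁻¹ = k in m⁻¹ × 1000):
Porosity at 2.6 km: n = 0.69·exp(−0.51×2.6) = 0.1832
Solid-volume conservation: h(1−n) = h₀(1−n₀) ⇒ h = h₀·(1−n₀)/(1−n)
h = 0.045 × (1 − 0.69)/(1 − 0.1832) = 0.045 × 0.3795 = 0.0171 km

17 m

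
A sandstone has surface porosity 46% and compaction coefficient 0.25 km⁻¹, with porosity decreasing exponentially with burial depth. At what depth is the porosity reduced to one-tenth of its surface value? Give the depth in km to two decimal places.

φ/φ₀ = 1/10 ⇒ exp(−k·z) = 1/10 ⇒ z = ln(10) / k
z = 2.3026 / 0.25 = 9.210 km

9.21 km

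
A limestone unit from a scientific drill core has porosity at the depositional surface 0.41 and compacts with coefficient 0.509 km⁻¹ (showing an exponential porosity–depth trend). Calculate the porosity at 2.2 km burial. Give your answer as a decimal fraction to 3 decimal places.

0.134

n = n₀·exp(−c·z) = 0.41 × exp(−0.509 × 2.2) = 0.41 × exp(−1.12)
  = 0.41 × 0.3263 = 0.1338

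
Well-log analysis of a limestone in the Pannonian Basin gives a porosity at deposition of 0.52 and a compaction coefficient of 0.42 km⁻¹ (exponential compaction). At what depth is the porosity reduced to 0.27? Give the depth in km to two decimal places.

Invert Athy's law: Z = ln(φ₀/φ) / c
Z = ln(0.52/0.27) / 0.42 = ln(1.926) / 0.42 = 0.6554 / 0.42 = 1.560 km

1.56 km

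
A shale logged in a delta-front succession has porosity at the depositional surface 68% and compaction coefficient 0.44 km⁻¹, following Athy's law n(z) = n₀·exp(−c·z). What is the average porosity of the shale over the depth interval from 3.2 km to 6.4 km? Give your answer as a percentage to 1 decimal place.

8.9%

⟨n⟩ = (1/(z₂−z₁)) ∫ n₀ e^(−cz) dz = n₀·(e^(−c·z₁) − e^(−c·z₂)) / (c·(z₂−z₁))
e^(−0.44×3.2) = 0.2446; e^(−0.44×6.4) = 0.0598
⟨n⟩ = 0.68 × (0.2446 − 0.0598) / (0.44 × 3.2) = 0.68 × 0.1312 = 0.0892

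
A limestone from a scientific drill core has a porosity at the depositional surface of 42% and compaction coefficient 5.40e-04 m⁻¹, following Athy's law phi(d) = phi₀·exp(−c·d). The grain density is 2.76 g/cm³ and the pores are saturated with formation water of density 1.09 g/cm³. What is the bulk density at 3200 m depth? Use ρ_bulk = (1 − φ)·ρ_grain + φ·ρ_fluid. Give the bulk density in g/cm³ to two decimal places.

2.64 g/cm³

Working in km (1 km = 1000 m; c in km⁻¹ = c in m⁻¹ × 1000):
Porosity at depth: phi = 0.42·exp(−0.54×3.2) = 0.42×0.1776 = 0.0746
Bulk density: ρ_b = (1−phi)ρ_g + phi·ρ_f = 0.9254×2.76 + 0.0746×1.09
       = 2.554 + 0.081 = 2.635 g/cm³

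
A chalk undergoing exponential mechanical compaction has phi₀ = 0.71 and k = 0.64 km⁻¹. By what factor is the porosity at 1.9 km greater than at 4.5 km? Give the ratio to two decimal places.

phi(Z₁)/phi(Z₂) = e^(−k·Z₁)/e^(−k·Z₂) = e^{k(Z₂−Z₁)}
= exp(0.64 × 2.6) = exp(1.664) = 5.2804

5.28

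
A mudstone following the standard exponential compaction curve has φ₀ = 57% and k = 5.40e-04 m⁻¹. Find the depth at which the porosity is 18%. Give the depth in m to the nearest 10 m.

2130 m

Working in km (1 km = 1000 m; k in km⁻¹ = k in m⁻¹ × 1000):
Invert Athy's law: z = ln(φ₀/φ) / k
z = ln(0.57/0.18) / 0.54 = ln(3.167) / 0.54 = 1.1527 / 0.54 = 2.135 km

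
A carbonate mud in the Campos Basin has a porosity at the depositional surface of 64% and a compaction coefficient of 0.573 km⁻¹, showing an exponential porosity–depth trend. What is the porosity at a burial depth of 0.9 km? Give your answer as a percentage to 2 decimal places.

phi = phi₀·exp(−c·d) = 0.64 × exp(−0.573 × 0.9) = 0.64 × exp(−0.5157)
  = 0.64 × 0.5971 = 0.3821

38.21%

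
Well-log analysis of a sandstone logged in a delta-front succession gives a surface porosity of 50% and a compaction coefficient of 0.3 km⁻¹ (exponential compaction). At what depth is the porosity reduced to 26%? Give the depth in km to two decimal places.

2.18 km

Invert Athy's law: d = ln(phi₀/phi) / k
d = ln(0.5/0.26) / 0.3 = ln(1.923) / 0.3 = 0.6539 / 0.3 = 2.180 km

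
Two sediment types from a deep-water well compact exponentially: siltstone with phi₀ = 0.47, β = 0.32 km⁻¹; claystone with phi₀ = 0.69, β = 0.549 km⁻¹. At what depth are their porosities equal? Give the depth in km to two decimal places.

1.68 km

Set phi₀ₐ e^(−βₐd) = phi₀ᵦ e^(−βᵦd) ⇒ ln(phi₀ₐ/phi₀ᵦ) = (βₐ − βᵦ)·d
d = ln(0.47/0.69) / (0.32 − 0.549) = -0.3840 / -0.229 = 1.677 km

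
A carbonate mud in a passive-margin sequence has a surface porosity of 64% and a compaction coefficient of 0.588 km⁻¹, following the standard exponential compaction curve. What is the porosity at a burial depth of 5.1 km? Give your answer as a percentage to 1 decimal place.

3.2%

phi = phi₀·exp(−β·Z) = 0.64 × exp(−0.588 × 5.1) = 0.64 × exp(−2.999)
  = 0.64 × 0.0498 = 0.0319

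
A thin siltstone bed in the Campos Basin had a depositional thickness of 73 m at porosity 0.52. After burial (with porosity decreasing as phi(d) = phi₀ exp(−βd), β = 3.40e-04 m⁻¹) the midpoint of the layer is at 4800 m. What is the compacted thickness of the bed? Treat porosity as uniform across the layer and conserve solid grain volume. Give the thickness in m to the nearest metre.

Working in km (1 km = 1000 m; β in km⁻¹ = β in m⁻¹ × 1000):
Porosity at 4.8 km: phi = 0.52·exp(−0.34×4.8) = 0.1017
Solid-volume conservation: h(1−phi) = h₀(1−phi₀) ⇒ h = h₀·(1−phi₀)/(1−phi)
h = 0.073 × (1 − 0.52)/(1 − 0.1017) = 0.073 × 0.5343 = 0.0390 km

39 m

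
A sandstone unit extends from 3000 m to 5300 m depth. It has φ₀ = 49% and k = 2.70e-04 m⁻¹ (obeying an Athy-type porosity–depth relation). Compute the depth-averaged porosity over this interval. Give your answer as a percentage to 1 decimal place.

Working in km (1 km = 1000 m; k in km⁻¹ = k in m⁻¹ × 1000):
⟨φ⟩ = (1/(d₂−d₁)) ∫ φ₀ e^(−kd) dd = φ₀·(e^(−k·d₁) − e^(−k·d₂)) / (k·(d₂−d₁))
e^(−0.27×3) = 0.4449; e^(−0.27×5.3) = 0.2391
⟨φ⟩ = 0.49 × (0.4449 − 0.2391) / (0.27 × 2.3) = 0.49 × 0.3314 = 0.1624

16.2%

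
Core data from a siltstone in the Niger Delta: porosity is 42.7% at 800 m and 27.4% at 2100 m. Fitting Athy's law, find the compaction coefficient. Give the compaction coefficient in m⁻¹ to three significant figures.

0.000341 m⁻¹

Working in km (1 km = 1000 m; k in km⁻¹ = k in m⁻¹ × 1000):
Athy: phi(z) = phi₀ e^(−kz) ⇒ phi₁/phi₂ = e^{k(z₂−z₁)} ⇒ k = ln(phi₁/phi₂)/(z₂−z₁)
k = ln(0.427/0.274) / (2.1 − 0.8) = ln(1.558) / 1.3 = 0.4437 / 1.3 = 0.3413 km⁻¹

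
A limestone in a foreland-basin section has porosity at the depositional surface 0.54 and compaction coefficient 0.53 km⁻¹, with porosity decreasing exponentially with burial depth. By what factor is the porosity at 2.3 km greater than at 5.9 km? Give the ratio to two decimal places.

n(Z₁)/n(Z₂) = e^(−k·Z₁)/e^(−k·Z₂) = e^{k(Z₂−Z₁)}
= exp(0.53 × 3.6) = exp(1.908) = 6.7396

6.74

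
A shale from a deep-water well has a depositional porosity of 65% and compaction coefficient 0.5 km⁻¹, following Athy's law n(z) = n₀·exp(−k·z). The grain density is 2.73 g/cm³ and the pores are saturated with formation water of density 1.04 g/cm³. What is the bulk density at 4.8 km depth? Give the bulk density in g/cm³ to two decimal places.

Porosity at depth: n = 0.65·exp(−0.5×4.8) = 0.65×0.0907 = 0.0590
Bulk density: ρ_b = (1−n)ρ_g + n·ρ_f = 0.9410×2.73 + 0.0590×1.04
       = 2.569 + 0.061 = 2.630 g/cm³

2.63 g/cm³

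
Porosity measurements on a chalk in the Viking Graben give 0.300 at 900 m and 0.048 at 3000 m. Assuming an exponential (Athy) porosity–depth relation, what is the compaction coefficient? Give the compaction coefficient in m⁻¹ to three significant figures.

0.000873 m⁻¹

Working in km (1 km = 1000 m; c in km⁻¹ = c in m⁻¹ × 1000):
Athy: φ(Z) = φ₀ e^(−cZ) ⇒ φ₁/φ₂ = e^{c(Z₂−Z₁)} ⇒ c = ln(φ₁/φ₂)/(Z₂−Z₁)
c = ln(0.3/0.048) / (3 − 0.9) = ln(6.25) / 2.1 = 1.8326 / 2.1 = 0.8727 km⁻¹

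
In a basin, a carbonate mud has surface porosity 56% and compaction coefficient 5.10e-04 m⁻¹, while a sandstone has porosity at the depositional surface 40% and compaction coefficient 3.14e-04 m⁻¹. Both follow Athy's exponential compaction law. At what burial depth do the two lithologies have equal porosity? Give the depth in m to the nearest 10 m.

1720 m

Working in km (1 km = 1000 m; k in km⁻¹ = k in m⁻¹ × 1000):
Set phi₀ₐ e^(−kₐd) = phi₀ᵦ e^(−kᵦd) ⇒ ln(phi₀ₐ/phi₀ᵦ) = (kₐ − kᵦ)·d
d = ln(0.56/0.4) / (0.51 − 0.314) = 0.3365 / 0.196 = 1.717 km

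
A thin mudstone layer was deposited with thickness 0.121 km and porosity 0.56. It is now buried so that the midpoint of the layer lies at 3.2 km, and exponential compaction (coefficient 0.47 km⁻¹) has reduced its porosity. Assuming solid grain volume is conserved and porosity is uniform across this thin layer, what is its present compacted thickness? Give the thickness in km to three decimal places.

Porosity at 3.2 km: n = 0.56·exp(−0.47×3.2) = 0.1245
Solid-volume conservation: h(1−n) = h₀(1−n₀) ⇒ h = h₀·(1−n₀)/(1−n)
h = 0.121 × (1 − 0.56)/(1 − 0.1245) = 0.121 × 0.5025 = 0.0608 km

0.061 km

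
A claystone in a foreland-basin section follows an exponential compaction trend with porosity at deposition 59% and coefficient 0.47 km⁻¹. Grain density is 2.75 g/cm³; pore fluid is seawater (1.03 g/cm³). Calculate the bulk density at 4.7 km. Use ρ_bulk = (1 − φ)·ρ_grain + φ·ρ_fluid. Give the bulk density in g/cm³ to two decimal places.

2.64 g/cm³

Porosity at depth: n = 0.59·exp(−0.47×4.7) = 0.59×0.1098 = 0.0648
Bulk density: ρ_b = (1−n)ρ_g + n·ρ_f = 0.9352×2.75 + 0.0648×1.03
       = 2.572 + 0.067 = 2.639 g/cm³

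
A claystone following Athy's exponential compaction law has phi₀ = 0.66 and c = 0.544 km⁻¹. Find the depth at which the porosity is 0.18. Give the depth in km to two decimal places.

Invert Athy's law: Z = ln(phi₀/phi) / c
Z = ln(0.66/0.18) / 0.544 = ln(3.667) / 0.544 = 1.2993 / 0.544 = 2.388 km

2.39 km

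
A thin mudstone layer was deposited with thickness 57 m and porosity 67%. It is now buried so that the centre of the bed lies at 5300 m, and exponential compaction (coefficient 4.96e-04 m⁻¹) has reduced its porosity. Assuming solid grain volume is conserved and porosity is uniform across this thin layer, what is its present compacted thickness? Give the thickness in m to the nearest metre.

Working in km (1 km = 1000 m; k in km⁻¹ = k in m⁻¹ × 1000):
Porosity at 5.3 km: phi = 0.67·exp(−0.496×5.3) = 0.0484
Solid-volume conservation: h(1−phi) = h₀(1−phi₀) ⇒ h = h₀·(1−phi₀)/(1−phi)
h = 0.057 × (1 − 0.67)/(1 − 0.0484) = 0.057 × 0.3468 = 0.0198 km

20 m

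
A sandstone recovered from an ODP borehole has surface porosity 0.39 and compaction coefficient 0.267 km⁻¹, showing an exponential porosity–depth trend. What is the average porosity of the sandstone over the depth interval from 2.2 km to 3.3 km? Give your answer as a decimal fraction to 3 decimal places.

⟨n⟩ = (1/(d₂−d₁)) ∫ n₀ e^(−βd) dd = n₀·(e^(−β·d₁) − e^(−β·d₂)) / (β·(d₂−d₁))
e^(−0.267×2.2) = 0.5558; e^(−0.267×3.3) = 0.4143
⟨n⟩ = 0.39 × (0.5558 − 0.4143) / (0.267 × 1.1) = 0.39 × 0.4816 = 0.1878

0.188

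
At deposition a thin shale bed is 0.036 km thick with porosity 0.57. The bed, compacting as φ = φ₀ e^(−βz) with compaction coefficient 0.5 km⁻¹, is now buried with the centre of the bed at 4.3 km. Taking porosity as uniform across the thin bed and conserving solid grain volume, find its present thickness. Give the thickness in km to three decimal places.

Porosity at 4.3 km: φ = 0.57·exp(−0.5×4.3) = 0.0664
Solid-volume conservation: h(1−φ) = h₀(1−φ₀) ⇒ h = h₀·(1−φ₀)/(1−φ)
h = 0.036 × (1 − 0.57)/(1 − 0.0664) = 0.036 × 0.4606 = 0.0166 km

0.017 km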